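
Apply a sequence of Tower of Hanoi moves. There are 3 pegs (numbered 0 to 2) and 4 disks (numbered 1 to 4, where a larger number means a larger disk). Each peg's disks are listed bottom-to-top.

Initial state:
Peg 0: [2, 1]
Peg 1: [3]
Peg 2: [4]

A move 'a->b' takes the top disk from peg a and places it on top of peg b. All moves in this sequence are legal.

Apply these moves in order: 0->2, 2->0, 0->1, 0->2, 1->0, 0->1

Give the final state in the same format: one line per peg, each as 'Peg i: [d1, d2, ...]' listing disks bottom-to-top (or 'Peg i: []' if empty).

Answer: Peg 0: []
Peg 1: [3, 1]
Peg 2: [4, 2]

Derivation:
After move 1 (0->2):
Peg 0: [2]
Peg 1: [3]
Peg 2: [4, 1]

After move 2 (2->0):
Peg 0: [2, 1]
Peg 1: [3]
Peg 2: [4]

After move 3 (0->1):
Peg 0: [2]
Peg 1: [3, 1]
Peg 2: [4]

After move 4 (0->2):
Peg 0: []
Peg 1: [3, 1]
Peg 2: [4, 2]

After move 5 (1->0):
Peg 0: [1]
Peg 1: [3]
Peg 2: [4, 2]

After move 6 (0->1):
Peg 0: []
Peg 1: [3, 1]
Peg 2: [4, 2]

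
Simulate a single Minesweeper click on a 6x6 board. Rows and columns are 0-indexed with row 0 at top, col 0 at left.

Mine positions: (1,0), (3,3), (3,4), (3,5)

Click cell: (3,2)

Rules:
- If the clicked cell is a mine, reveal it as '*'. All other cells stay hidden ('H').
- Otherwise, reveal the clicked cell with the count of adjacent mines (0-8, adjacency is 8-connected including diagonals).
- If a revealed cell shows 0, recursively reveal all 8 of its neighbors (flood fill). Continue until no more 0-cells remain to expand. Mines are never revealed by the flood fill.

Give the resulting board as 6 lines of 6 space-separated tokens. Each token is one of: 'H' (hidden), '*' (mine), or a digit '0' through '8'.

H H H H H H
H H H H H H
H H H H H H
H H 1 H H H
H H H H H H
H H H H H H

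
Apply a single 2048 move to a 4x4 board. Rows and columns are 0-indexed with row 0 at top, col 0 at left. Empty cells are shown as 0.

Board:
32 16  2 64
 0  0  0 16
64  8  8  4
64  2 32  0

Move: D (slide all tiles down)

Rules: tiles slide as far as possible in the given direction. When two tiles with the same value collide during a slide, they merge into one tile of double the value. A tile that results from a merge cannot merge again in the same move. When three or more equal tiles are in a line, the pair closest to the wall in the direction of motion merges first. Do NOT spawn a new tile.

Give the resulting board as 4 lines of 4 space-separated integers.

Answer:   0   0   0   0
  0  16   2  64
 32   8   8  16
128   2  32   4

Derivation:
Slide down:
col 0: [32, 0, 64, 64] -> [0, 0, 32, 128]
col 1: [16, 0, 8, 2] -> [0, 16, 8, 2]
col 2: [2, 0, 8, 32] -> [0, 2, 8, 32]
col 3: [64, 16, 4, 0] -> [0, 64, 16, 4]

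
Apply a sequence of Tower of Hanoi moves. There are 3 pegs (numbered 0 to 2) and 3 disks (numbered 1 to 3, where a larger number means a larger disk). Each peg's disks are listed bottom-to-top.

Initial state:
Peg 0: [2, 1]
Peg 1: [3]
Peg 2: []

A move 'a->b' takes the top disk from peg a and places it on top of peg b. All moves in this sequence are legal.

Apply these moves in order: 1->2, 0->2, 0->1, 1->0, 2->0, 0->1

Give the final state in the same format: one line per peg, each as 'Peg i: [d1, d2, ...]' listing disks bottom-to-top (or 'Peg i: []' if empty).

Answer: Peg 0: [2]
Peg 1: [1]
Peg 2: [3]

Derivation:
After move 1 (1->2):
Peg 0: [2, 1]
Peg 1: []
Peg 2: [3]

After move 2 (0->2):
Peg 0: [2]
Peg 1: []
Peg 2: [3, 1]

After move 3 (0->1):
Peg 0: []
Peg 1: [2]
Peg 2: [3, 1]

After move 4 (1->0):
Peg 0: [2]
Peg 1: []
Peg 2: [3, 1]

After move 5 (2->0):
Peg 0: [2, 1]
Peg 1: []
Peg 2: [3]

After move 6 (0->1):
Peg 0: [2]
Peg 1: [1]
Peg 2: [3]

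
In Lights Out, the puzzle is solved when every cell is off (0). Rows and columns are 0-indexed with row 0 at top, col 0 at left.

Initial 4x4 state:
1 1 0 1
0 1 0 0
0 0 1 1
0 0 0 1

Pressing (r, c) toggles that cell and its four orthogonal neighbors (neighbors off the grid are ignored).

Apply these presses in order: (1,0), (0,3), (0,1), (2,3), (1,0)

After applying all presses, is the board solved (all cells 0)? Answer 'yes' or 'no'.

After press 1 at (1,0):
0 1 0 1
1 0 0 0
1 0 1 1
0 0 0 1

After press 2 at (0,3):
0 1 1 0
1 0 0 1
1 0 1 1
0 0 0 1

After press 3 at (0,1):
1 0 0 0
1 1 0 1
1 0 1 1
0 0 0 1

After press 4 at (2,3):
1 0 0 0
1 1 0 0
1 0 0 0
0 0 0 0

After press 5 at (1,0):
0 0 0 0
0 0 0 0
0 0 0 0
0 0 0 0

Lights still on: 0

Answer: yes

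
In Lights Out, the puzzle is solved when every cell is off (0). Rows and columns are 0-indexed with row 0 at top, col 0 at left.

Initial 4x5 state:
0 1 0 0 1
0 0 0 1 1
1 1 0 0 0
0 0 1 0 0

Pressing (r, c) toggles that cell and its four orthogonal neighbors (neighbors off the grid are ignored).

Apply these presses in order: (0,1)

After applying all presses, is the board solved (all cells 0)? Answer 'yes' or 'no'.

Answer: no

Derivation:
After press 1 at (0,1):
1 0 1 0 1
0 1 0 1 1
1 1 0 0 0
0 0 1 0 0

Lights still on: 9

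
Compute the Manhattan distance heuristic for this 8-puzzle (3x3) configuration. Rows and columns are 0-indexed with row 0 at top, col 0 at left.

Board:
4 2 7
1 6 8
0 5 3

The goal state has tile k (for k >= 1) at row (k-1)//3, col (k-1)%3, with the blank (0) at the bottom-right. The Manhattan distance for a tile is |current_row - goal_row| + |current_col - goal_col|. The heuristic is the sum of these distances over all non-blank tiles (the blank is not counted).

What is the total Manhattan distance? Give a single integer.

Answer: 12

Derivation:
Tile 4: at (0,0), goal (1,0), distance |0-1|+|0-0| = 1
Tile 2: at (0,1), goal (0,1), distance |0-0|+|1-1| = 0
Tile 7: at (0,2), goal (2,0), distance |0-2|+|2-0| = 4
Tile 1: at (1,0), goal (0,0), distance |1-0|+|0-0| = 1
Tile 6: at (1,1), goal (1,2), distance |1-1|+|1-2| = 1
Tile 8: at (1,2), goal (2,1), distance |1-2|+|2-1| = 2
Tile 5: at (2,1), goal (1,1), distance |2-1|+|1-1| = 1
Tile 3: at (2,2), goal (0,2), distance |2-0|+|2-2| = 2
Sum: 1 + 0 + 4 + 1 + 1 + 2 + 1 + 2 = 12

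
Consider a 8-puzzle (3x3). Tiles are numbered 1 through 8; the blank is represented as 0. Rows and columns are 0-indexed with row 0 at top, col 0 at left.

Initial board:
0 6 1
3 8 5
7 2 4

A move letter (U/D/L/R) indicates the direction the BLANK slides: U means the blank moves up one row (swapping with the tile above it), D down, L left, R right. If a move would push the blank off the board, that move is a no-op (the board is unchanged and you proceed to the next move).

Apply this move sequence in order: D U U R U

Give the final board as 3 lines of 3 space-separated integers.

After move 1 (D):
3 6 1
0 8 5
7 2 4

After move 2 (U):
0 6 1
3 8 5
7 2 4

After move 3 (U):
0 6 1
3 8 5
7 2 4

After move 4 (R):
6 0 1
3 8 5
7 2 4

After move 5 (U):
6 0 1
3 8 5
7 2 4

Answer: 6 0 1
3 8 5
7 2 4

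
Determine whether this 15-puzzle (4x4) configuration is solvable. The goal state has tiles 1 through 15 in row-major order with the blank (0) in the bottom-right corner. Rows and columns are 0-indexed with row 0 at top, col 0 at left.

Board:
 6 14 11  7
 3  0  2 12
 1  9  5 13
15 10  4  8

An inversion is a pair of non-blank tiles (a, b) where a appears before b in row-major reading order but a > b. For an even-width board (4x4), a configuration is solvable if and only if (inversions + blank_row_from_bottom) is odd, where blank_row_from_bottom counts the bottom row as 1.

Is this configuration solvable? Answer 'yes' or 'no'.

Inversions: 52
Blank is in row 1 (0-indexed from top), which is row 3 counting from the bottom (bottom = 1).
52 + 3 = 55, which is odd, so the puzzle is solvable.

Answer: yes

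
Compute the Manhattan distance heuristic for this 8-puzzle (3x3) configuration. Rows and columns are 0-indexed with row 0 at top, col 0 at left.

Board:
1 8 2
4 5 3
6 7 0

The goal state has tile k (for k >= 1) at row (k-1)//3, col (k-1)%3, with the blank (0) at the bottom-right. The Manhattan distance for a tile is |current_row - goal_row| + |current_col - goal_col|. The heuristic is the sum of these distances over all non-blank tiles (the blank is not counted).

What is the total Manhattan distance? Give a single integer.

Answer: 8

Derivation:
Tile 1: (0,0)->(0,0) = 0
Tile 8: (0,1)->(2,1) = 2
Tile 2: (0,2)->(0,1) = 1
Tile 4: (1,0)->(1,0) = 0
Tile 5: (1,1)->(1,1) = 0
Tile 3: (1,2)->(0,2) = 1
Tile 6: (2,0)->(1,2) = 3
Tile 7: (2,1)->(2,0) = 1
Sum: 0 + 2 + 1 + 0 + 0 + 1 + 3 + 1 = 8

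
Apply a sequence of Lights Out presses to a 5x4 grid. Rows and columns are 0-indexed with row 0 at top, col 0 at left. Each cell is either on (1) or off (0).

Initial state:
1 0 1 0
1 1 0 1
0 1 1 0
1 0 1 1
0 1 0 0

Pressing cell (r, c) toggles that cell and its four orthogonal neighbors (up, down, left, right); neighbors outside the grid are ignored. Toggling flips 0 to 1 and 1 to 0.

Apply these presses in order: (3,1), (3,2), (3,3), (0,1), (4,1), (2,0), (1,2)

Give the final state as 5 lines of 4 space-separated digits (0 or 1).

Answer: 0 1 1 0
0 1 1 0
1 1 1 1
1 1 0 1
1 1 0 1

Derivation:
After press 1 at (3,1):
1 0 1 0
1 1 0 1
0 0 1 0
0 1 0 1
0 0 0 0

After press 2 at (3,2):
1 0 1 0
1 1 0 1
0 0 0 0
0 0 1 0
0 0 1 0

After press 3 at (3,3):
1 0 1 0
1 1 0 1
0 0 0 1
0 0 0 1
0 0 1 1

After press 4 at (0,1):
0 1 0 0
1 0 0 1
0 0 0 1
0 0 0 1
0 0 1 1

After press 5 at (4,1):
0 1 0 0
1 0 0 1
0 0 0 1
0 1 0 1
1 1 0 1

After press 6 at (2,0):
0 1 0 0
0 0 0 1
1 1 0 1
1 1 0 1
1 1 0 1

After press 7 at (1,2):
0 1 1 0
0 1 1 0
1 1 1 1
1 1 0 1
1 1 0 1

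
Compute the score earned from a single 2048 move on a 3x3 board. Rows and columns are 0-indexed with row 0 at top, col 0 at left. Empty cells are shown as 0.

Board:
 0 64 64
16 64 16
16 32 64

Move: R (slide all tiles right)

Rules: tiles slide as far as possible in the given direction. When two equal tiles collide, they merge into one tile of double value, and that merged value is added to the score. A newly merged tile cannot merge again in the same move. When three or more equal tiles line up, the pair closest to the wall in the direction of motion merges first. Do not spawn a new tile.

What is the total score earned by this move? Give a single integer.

Slide right:
row 0: [0, 64, 64] -> [0, 0, 128]  score +128 (running 128)
row 1: [16, 64, 16] -> [16, 64, 16]  score +0 (running 128)
row 2: [16, 32, 64] -> [16, 32, 64]  score +0 (running 128)
Board after move:
  0   0 128
 16  64  16
 16  32  64

Answer: 128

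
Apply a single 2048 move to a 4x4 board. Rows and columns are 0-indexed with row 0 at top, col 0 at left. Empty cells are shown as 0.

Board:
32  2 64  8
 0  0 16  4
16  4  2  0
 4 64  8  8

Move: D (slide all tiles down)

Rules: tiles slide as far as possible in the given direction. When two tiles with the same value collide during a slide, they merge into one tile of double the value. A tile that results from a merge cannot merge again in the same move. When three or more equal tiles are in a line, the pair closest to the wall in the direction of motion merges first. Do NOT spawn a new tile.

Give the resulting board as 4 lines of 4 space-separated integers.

Slide down:
col 0: [32, 0, 16, 4] -> [0, 32, 16, 4]
col 1: [2, 0, 4, 64] -> [0, 2, 4, 64]
col 2: [64, 16, 2, 8] -> [64, 16, 2, 8]
col 3: [8, 4, 0, 8] -> [0, 8, 4, 8]

Answer:  0  0 64  0
32  2 16  8
16  4  2  4
 4 64  8  8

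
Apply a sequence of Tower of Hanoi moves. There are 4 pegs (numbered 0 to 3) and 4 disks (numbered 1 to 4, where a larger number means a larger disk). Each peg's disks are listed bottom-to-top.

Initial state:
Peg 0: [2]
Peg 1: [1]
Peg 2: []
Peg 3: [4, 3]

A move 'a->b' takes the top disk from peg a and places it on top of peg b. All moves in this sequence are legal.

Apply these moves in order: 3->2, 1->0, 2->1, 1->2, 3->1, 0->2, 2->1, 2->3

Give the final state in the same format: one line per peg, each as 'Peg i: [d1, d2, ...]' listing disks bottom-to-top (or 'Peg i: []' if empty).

Answer: Peg 0: [2]
Peg 1: [4, 1]
Peg 2: []
Peg 3: [3]

Derivation:
After move 1 (3->2):
Peg 0: [2]
Peg 1: [1]
Peg 2: [3]
Peg 3: [4]

After move 2 (1->0):
Peg 0: [2, 1]
Peg 1: []
Peg 2: [3]
Peg 3: [4]

After move 3 (2->1):
Peg 0: [2, 1]
Peg 1: [3]
Peg 2: []
Peg 3: [4]

After move 4 (1->2):
Peg 0: [2, 1]
Peg 1: []
Peg 2: [3]
Peg 3: [4]

After move 5 (3->1):
Peg 0: [2, 1]
Peg 1: [4]
Peg 2: [3]
Peg 3: []

After move 6 (0->2):
Peg 0: [2]
Peg 1: [4]
Peg 2: [3, 1]
Peg 3: []

After move 7 (2->1):
Peg 0: [2]
Peg 1: [4, 1]
Peg 2: [3]
Peg 3: []

After move 8 (2->3):
Peg 0: [2]
Peg 1: [4, 1]
Peg 2: []
Peg 3: [3]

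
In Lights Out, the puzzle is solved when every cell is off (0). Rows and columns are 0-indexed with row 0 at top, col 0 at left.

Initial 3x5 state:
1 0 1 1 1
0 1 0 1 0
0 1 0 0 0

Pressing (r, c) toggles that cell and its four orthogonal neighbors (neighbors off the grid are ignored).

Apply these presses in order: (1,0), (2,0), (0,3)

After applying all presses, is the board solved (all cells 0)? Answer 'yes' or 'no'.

Answer: yes

Derivation:
After press 1 at (1,0):
0 0 1 1 1
1 0 0 1 0
1 1 0 0 0

After press 2 at (2,0):
0 0 1 1 1
0 0 0 1 0
0 0 0 0 0

After press 3 at (0,3):
0 0 0 0 0
0 0 0 0 0
0 0 0 0 0

Lights still on: 0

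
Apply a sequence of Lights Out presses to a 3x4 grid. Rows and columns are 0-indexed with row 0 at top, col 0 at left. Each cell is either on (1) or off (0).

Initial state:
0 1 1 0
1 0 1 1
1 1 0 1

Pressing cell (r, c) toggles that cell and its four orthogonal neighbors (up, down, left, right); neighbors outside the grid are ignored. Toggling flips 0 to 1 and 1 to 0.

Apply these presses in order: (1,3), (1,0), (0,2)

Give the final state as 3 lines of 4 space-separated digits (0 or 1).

After press 1 at (1,3):
0 1 1 1
1 0 0 0
1 1 0 0

After press 2 at (1,0):
1 1 1 1
0 1 0 0
0 1 0 0

After press 3 at (0,2):
1 0 0 0
0 1 1 0
0 1 0 0

Answer: 1 0 0 0
0 1 1 0
0 1 0 0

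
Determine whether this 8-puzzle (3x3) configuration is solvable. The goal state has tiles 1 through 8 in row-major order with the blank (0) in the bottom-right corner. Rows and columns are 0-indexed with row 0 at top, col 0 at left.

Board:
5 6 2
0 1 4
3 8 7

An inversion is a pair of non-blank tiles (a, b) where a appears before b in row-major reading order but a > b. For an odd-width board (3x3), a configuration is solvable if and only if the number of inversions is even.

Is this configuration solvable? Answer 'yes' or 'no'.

Answer: no

Derivation:
Inversions (pairs i<j in row-major order where tile[i] > tile[j] > 0): 11
11 is odd, so the puzzle is not solvable.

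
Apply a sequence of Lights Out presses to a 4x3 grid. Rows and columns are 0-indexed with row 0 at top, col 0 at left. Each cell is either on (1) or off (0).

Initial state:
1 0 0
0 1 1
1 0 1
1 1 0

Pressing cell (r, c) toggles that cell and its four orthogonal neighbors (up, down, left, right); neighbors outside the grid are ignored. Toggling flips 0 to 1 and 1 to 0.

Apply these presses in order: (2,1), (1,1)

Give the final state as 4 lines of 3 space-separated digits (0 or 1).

After press 1 at (2,1):
1 0 0
0 0 1
0 1 0
1 0 0

After press 2 at (1,1):
1 1 0
1 1 0
0 0 0
1 0 0

Answer: 1 1 0
1 1 0
0 0 0
1 0 0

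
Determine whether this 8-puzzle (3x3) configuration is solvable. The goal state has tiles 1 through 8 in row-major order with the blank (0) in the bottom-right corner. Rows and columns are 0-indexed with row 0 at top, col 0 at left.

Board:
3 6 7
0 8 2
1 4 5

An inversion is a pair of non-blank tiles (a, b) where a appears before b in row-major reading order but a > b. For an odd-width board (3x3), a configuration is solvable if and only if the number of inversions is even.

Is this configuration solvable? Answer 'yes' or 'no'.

Inversions (pairs i<j in row-major order where tile[i] > tile[j] > 0): 15
15 is odd, so the puzzle is not solvable.

Answer: no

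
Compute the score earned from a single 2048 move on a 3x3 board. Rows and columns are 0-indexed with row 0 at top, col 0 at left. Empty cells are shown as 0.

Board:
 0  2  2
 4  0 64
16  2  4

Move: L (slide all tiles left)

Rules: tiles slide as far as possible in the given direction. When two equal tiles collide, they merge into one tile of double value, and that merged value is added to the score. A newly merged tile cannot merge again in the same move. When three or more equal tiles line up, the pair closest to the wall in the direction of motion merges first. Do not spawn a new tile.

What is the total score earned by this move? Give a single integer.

Slide left:
row 0: [0, 2, 2] -> [4, 0, 0]  score +4 (running 4)
row 1: [4, 0, 64] -> [4, 64, 0]  score +0 (running 4)
row 2: [16, 2, 4] -> [16, 2, 4]  score +0 (running 4)
Board after move:
 4  0  0
 4 64  0
16  2  4

Answer: 4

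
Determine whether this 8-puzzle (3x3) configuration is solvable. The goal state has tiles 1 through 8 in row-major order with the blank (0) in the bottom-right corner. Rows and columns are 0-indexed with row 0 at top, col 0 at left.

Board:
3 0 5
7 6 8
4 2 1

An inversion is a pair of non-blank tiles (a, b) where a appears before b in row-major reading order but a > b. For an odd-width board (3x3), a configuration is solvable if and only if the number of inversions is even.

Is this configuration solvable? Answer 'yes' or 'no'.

Inversions (pairs i<j in row-major order where tile[i] > tile[j] > 0): 18
18 is even, so the puzzle is solvable.

Answer: yes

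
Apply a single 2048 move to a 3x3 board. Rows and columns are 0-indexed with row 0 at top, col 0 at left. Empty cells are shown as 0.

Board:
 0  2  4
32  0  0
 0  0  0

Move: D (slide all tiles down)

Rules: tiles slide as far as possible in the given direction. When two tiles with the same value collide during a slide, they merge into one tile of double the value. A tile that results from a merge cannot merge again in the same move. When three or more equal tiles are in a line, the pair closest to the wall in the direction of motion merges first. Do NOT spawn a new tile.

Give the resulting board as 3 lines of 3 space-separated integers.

Answer:  0  0  0
 0  0  0
32  2  4

Derivation:
Slide down:
col 0: [0, 32, 0] -> [0, 0, 32]
col 1: [2, 0, 0] -> [0, 0, 2]
col 2: [4, 0, 0] -> [0, 0, 4]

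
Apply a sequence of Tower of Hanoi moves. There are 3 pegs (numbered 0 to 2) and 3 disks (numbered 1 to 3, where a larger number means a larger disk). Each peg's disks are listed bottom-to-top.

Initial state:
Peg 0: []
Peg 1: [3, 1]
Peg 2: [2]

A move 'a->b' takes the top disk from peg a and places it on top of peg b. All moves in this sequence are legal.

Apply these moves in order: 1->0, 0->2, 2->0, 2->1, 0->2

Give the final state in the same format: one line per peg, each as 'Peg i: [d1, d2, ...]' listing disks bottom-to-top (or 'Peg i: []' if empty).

After move 1 (1->0):
Peg 0: [1]
Peg 1: [3]
Peg 2: [2]

After move 2 (0->2):
Peg 0: []
Peg 1: [3]
Peg 2: [2, 1]

After move 3 (2->0):
Peg 0: [1]
Peg 1: [3]
Peg 2: [2]

After move 4 (2->1):
Peg 0: [1]
Peg 1: [3, 2]
Peg 2: []

After move 5 (0->2):
Peg 0: []
Peg 1: [3, 2]
Peg 2: [1]

Answer: Peg 0: []
Peg 1: [3, 2]
Peg 2: [1]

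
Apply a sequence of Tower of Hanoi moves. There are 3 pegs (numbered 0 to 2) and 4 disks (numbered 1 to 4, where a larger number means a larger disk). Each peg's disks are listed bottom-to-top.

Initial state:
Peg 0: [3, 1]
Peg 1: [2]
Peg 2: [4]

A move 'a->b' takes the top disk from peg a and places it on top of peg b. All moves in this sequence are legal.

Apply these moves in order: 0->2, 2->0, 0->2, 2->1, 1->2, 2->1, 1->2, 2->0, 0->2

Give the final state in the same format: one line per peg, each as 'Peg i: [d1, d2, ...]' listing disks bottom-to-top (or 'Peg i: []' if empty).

After move 1 (0->2):
Peg 0: [3]
Peg 1: [2]
Peg 2: [4, 1]

After move 2 (2->0):
Peg 0: [3, 1]
Peg 1: [2]
Peg 2: [4]

After move 3 (0->2):
Peg 0: [3]
Peg 1: [2]
Peg 2: [4, 1]

After move 4 (2->1):
Peg 0: [3]
Peg 1: [2, 1]
Peg 2: [4]

After move 5 (1->2):
Peg 0: [3]
Peg 1: [2]
Peg 2: [4, 1]

After move 6 (2->1):
Peg 0: [3]
Peg 1: [2, 1]
Peg 2: [4]

After move 7 (1->2):
Peg 0: [3]
Peg 1: [2]
Peg 2: [4, 1]

After move 8 (2->0):
Peg 0: [3, 1]
Peg 1: [2]
Peg 2: [4]

After move 9 (0->2):
Peg 0: [3]
Peg 1: [2]
Peg 2: [4, 1]

Answer: Peg 0: [3]
Peg 1: [2]
Peg 2: [4, 1]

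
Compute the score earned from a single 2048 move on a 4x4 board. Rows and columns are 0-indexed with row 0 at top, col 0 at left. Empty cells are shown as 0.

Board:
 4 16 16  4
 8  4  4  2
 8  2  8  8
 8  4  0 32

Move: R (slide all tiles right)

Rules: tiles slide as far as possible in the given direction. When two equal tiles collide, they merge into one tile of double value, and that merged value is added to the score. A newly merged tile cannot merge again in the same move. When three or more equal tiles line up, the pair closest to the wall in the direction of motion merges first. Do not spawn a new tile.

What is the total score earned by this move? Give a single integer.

Slide right:
row 0: [4, 16, 16, 4] -> [0, 4, 32, 4]  score +32 (running 32)
row 1: [8, 4, 4, 2] -> [0, 8, 8, 2]  score +8 (running 40)
row 2: [8, 2, 8, 8] -> [0, 8, 2, 16]  score +16 (running 56)
row 3: [8, 4, 0, 32] -> [0, 8, 4, 32]  score +0 (running 56)
Board after move:
 0  4 32  4
 0  8  8  2
 0  8  2 16
 0  8  4 32

Answer: 56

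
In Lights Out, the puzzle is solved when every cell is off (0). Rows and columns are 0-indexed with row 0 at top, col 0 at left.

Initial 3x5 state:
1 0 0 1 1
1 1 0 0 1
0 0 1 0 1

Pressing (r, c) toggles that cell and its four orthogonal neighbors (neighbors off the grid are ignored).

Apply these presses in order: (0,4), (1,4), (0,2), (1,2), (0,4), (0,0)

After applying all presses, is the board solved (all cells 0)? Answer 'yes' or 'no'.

After press 1 at (0,4):
1 0 0 0 0
1 1 0 0 0
0 0 1 0 1

After press 2 at (1,4):
1 0 0 0 1
1 1 0 1 1
0 0 1 0 0

After press 3 at (0,2):
1 1 1 1 1
1 1 1 1 1
0 0 1 0 0

After press 4 at (1,2):
1 1 0 1 1
1 0 0 0 1
0 0 0 0 0

After press 5 at (0,4):
1 1 0 0 0
1 0 0 0 0
0 0 0 0 0

After press 6 at (0,0):
0 0 0 0 0
0 0 0 0 0
0 0 0 0 0

Lights still on: 0

Answer: yes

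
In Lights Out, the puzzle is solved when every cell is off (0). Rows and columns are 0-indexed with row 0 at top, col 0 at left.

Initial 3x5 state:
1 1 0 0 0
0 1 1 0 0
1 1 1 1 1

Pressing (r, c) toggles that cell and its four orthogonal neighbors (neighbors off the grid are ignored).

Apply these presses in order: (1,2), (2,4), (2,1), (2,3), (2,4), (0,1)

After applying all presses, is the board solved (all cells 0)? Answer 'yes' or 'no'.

After press 1 at (1,2):
1 1 1 0 0
0 0 0 1 0
1 1 0 1 1

After press 2 at (2,4):
1 1 1 0 0
0 0 0 1 1
1 1 0 0 0

After press 3 at (2,1):
1 1 1 0 0
0 1 0 1 1
0 0 1 0 0

After press 4 at (2,3):
1 1 1 0 0
0 1 0 0 1
0 0 0 1 1

After press 5 at (2,4):
1 1 1 0 0
0 1 0 0 0
0 0 0 0 0

After press 6 at (0,1):
0 0 0 0 0
0 0 0 0 0
0 0 0 0 0

Lights still on: 0

Answer: yes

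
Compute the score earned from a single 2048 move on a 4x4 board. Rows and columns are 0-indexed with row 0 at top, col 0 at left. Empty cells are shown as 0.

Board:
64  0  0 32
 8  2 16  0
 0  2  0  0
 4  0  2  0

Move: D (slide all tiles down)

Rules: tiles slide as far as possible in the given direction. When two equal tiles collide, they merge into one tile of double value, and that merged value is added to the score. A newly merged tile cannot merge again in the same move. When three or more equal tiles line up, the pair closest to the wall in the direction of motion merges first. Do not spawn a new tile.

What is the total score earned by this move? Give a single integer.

Slide down:
col 0: [64, 8, 0, 4] -> [0, 64, 8, 4]  score +0 (running 0)
col 1: [0, 2, 2, 0] -> [0, 0, 0, 4]  score +4 (running 4)
col 2: [0, 16, 0, 2] -> [0, 0, 16, 2]  score +0 (running 4)
col 3: [32, 0, 0, 0] -> [0, 0, 0, 32]  score +0 (running 4)
Board after move:
 0  0  0  0
64  0  0  0
 8  0 16  0
 4  4  2 32

Answer: 4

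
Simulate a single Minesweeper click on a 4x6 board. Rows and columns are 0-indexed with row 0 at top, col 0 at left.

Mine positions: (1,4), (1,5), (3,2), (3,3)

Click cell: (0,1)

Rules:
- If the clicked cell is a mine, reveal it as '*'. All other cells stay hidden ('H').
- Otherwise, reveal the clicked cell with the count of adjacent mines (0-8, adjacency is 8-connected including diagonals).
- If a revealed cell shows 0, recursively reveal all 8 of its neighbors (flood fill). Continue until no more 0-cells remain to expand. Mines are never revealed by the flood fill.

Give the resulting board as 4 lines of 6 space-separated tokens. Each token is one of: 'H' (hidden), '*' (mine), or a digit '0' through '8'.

0 0 0 1 H H
0 0 0 1 H H
0 1 2 3 H H
0 1 H H H H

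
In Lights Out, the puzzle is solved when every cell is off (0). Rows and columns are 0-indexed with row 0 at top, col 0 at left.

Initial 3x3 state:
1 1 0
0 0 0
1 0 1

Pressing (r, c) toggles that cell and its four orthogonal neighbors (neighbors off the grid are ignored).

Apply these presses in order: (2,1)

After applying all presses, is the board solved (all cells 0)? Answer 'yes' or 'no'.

After press 1 at (2,1):
1 1 0
0 1 0
0 1 0

Lights still on: 4

Answer: no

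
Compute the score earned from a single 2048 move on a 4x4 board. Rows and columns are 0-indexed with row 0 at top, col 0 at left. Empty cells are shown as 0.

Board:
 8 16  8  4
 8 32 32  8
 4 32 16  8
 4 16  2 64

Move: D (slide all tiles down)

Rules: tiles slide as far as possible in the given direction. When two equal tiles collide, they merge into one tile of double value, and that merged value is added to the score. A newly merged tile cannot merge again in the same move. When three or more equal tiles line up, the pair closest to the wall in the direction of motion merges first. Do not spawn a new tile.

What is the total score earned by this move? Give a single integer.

Slide down:
col 0: [8, 8, 4, 4] -> [0, 0, 16, 8]  score +24 (running 24)
col 1: [16, 32, 32, 16] -> [0, 16, 64, 16]  score +64 (running 88)
col 2: [8, 32, 16, 2] -> [8, 32, 16, 2]  score +0 (running 88)
col 3: [4, 8, 8, 64] -> [0, 4, 16, 64]  score +16 (running 104)
Board after move:
 0  0  8  0
 0 16 32  4
16 64 16 16
 8 16  2 64

Answer: 104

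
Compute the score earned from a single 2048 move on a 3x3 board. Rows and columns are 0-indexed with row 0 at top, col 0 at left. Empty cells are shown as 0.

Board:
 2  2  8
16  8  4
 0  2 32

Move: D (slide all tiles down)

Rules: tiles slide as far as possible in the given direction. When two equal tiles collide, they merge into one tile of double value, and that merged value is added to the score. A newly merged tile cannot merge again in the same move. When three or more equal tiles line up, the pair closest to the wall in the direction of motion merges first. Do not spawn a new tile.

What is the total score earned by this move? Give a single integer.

Answer: 0

Derivation:
Slide down:
col 0: [2, 16, 0] -> [0, 2, 16]  score +0 (running 0)
col 1: [2, 8, 2] -> [2, 8, 2]  score +0 (running 0)
col 2: [8, 4, 32] -> [8, 4, 32]  score +0 (running 0)
Board after move:
 0  2  8
 2  8  4
16  2 32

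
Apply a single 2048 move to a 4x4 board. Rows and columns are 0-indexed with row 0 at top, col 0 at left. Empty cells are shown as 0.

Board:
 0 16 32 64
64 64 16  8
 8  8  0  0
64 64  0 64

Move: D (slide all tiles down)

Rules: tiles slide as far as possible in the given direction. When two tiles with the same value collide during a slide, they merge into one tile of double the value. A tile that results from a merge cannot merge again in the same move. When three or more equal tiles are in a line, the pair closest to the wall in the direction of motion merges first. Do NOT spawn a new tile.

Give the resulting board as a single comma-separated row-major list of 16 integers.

Answer: 0, 16, 0, 0, 64, 64, 0, 64, 8, 8, 32, 8, 64, 64, 16, 64

Derivation:
Slide down:
col 0: [0, 64, 8, 64] -> [0, 64, 8, 64]
col 1: [16, 64, 8, 64] -> [16, 64, 8, 64]
col 2: [32, 16, 0, 0] -> [0, 0, 32, 16]
col 3: [64, 8, 0, 64] -> [0, 64, 8, 64]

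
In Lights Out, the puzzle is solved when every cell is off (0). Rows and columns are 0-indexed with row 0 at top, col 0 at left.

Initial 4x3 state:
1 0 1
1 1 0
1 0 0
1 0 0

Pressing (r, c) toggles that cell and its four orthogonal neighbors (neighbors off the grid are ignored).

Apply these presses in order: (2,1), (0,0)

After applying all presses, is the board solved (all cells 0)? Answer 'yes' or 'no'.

After press 1 at (2,1):
1 0 1
1 0 0
0 1 1
1 1 0

After press 2 at (0,0):
0 1 1
0 0 0
0 1 1
1 1 0

Lights still on: 6

Answer: no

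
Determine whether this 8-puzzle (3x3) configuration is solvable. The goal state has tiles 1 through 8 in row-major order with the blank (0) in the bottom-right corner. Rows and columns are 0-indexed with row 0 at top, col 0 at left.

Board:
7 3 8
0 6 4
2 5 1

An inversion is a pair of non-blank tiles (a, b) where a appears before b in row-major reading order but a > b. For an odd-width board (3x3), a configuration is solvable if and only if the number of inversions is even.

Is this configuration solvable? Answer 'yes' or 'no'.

Answer: no

Derivation:
Inversions (pairs i<j in row-major order where tile[i] > tile[j] > 0): 21
21 is odd, so the puzzle is not solvable.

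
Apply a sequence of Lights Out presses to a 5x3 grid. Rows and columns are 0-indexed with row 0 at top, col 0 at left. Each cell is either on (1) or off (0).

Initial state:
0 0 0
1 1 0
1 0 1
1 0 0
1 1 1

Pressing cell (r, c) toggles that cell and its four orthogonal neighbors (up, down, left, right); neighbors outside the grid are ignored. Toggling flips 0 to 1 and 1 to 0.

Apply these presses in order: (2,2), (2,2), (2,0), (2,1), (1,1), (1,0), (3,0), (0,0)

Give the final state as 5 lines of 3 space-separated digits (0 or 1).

After press 1 at (2,2):
0 0 0
1 1 1
1 1 0
1 0 1
1 1 1

After press 2 at (2,2):
0 0 0
1 1 0
1 0 1
1 0 0
1 1 1

After press 3 at (2,0):
0 0 0
0 1 0
0 1 1
0 0 0
1 1 1

After press 4 at (2,1):
0 0 0
0 0 0
1 0 0
0 1 0
1 1 1

After press 5 at (1,1):
0 1 0
1 1 1
1 1 0
0 1 0
1 1 1

After press 6 at (1,0):
1 1 0
0 0 1
0 1 0
0 1 0
1 1 1

After press 7 at (3,0):
1 1 0
0 0 1
1 1 0
1 0 0
0 1 1

After press 8 at (0,0):
0 0 0
1 0 1
1 1 0
1 0 0
0 1 1

Answer: 0 0 0
1 0 1
1 1 0
1 0 0
0 1 1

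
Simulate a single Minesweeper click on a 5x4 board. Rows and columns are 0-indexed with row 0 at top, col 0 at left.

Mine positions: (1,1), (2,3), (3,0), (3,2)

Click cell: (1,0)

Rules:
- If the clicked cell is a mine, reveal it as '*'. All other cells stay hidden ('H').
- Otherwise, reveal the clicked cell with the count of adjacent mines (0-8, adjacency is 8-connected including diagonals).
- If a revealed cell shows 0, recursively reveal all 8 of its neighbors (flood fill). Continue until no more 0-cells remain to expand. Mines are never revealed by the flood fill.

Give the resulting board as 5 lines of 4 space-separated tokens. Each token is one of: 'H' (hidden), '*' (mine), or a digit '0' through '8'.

H H H H
1 H H H
H H H H
H H H H
H H H H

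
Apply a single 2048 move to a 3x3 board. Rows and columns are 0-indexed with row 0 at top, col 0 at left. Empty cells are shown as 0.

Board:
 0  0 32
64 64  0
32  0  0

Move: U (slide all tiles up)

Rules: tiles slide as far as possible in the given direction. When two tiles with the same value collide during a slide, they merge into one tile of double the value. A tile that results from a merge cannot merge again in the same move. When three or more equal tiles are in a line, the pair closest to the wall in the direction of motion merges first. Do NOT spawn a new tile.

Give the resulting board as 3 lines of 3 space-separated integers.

Answer: 64 64 32
32  0  0
 0  0  0

Derivation:
Slide up:
col 0: [0, 64, 32] -> [64, 32, 0]
col 1: [0, 64, 0] -> [64, 0, 0]
col 2: [32, 0, 0] -> [32, 0, 0]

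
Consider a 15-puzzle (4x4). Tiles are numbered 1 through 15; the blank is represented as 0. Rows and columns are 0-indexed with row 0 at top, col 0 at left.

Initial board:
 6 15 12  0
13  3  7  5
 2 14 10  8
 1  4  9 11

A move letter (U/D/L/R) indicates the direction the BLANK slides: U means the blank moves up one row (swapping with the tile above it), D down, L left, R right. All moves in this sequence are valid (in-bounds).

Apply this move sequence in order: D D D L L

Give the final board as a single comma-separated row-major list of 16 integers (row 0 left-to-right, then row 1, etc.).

After move 1 (D):
 6 15 12  5
13  3  7  0
 2 14 10  8
 1  4  9 11

After move 2 (D):
 6 15 12  5
13  3  7  8
 2 14 10  0
 1  4  9 11

After move 3 (D):
 6 15 12  5
13  3  7  8
 2 14 10 11
 1  4  9  0

After move 4 (L):
 6 15 12  5
13  3  7  8
 2 14 10 11
 1  4  0  9

After move 5 (L):
 6 15 12  5
13  3  7  8
 2 14 10 11
 1  0  4  9

Answer: 6, 15, 12, 5, 13, 3, 7, 8, 2, 14, 10, 11, 1, 0, 4, 9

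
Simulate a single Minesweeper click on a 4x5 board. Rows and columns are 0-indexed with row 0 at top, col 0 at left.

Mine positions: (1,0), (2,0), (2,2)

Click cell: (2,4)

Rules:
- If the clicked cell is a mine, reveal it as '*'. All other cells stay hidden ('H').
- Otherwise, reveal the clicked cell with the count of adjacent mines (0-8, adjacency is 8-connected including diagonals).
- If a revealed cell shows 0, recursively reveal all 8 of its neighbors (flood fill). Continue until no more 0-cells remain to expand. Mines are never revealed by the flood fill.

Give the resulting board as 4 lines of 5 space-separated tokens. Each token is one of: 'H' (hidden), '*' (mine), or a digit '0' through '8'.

H 1 0 0 0
H 3 1 1 0
H H H 1 0
H H H 1 0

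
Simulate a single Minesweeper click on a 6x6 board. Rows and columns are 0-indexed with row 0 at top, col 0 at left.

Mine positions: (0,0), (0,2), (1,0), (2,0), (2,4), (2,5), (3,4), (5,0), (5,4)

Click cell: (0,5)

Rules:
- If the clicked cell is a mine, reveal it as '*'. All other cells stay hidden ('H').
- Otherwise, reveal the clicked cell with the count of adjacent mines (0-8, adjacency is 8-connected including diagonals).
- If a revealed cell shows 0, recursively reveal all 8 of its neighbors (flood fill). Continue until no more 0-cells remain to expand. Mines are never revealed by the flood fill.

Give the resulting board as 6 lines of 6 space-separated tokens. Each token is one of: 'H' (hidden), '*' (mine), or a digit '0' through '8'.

H H H 1 0 0
H H H 2 2 2
H H H H H H
H H H H H H
H H H H H H
H H H H H H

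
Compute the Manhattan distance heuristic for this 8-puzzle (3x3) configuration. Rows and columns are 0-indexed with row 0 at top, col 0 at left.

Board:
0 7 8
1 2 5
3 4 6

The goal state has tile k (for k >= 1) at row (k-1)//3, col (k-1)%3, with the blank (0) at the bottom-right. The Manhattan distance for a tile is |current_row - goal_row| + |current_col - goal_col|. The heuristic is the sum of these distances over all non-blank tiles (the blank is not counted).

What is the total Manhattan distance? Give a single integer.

Answer: 16

Derivation:
Tile 7: at (0,1), goal (2,0), distance |0-2|+|1-0| = 3
Tile 8: at (0,2), goal (2,1), distance |0-2|+|2-1| = 3
Tile 1: at (1,0), goal (0,0), distance |1-0|+|0-0| = 1
Tile 2: at (1,1), goal (0,1), distance |1-0|+|1-1| = 1
Tile 5: at (1,2), goal (1,1), distance |1-1|+|2-1| = 1
Tile 3: at (2,0), goal (0,2), distance |2-0|+|0-2| = 4
Tile 4: at (2,1), goal (1,0), distance |2-1|+|1-0| = 2
Tile 6: at (2,2), goal (1,2), distance |2-1|+|2-2| = 1
Sum: 3 + 3 + 1 + 1 + 1 + 4 + 2 + 1 = 16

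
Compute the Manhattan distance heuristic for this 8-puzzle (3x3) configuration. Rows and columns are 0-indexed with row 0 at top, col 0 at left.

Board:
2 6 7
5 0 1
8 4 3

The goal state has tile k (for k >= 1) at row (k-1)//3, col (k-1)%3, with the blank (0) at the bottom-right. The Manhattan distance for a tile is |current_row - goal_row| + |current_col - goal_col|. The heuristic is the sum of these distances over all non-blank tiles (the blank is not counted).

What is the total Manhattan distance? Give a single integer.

Answer: 16

Derivation:
Tile 2: (0,0)->(0,1) = 1
Tile 6: (0,1)->(1,2) = 2
Tile 7: (0,2)->(2,0) = 4
Tile 5: (1,0)->(1,1) = 1
Tile 1: (1,2)->(0,0) = 3
Tile 8: (2,0)->(2,1) = 1
Tile 4: (2,1)->(1,0) = 2
Tile 3: (2,2)->(0,2) = 2
Sum: 1 + 2 + 4 + 1 + 3 + 1 + 2 + 2 = 16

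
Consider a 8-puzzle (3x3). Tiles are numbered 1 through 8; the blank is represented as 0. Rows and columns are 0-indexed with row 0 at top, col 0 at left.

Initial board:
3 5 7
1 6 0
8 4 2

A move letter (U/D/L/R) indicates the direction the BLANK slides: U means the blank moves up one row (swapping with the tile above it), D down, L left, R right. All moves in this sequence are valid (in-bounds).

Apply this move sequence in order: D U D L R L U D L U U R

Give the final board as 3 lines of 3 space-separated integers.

After move 1 (D):
3 5 7
1 6 2
8 4 0

After move 2 (U):
3 5 7
1 6 0
8 4 2

After move 3 (D):
3 5 7
1 6 2
8 4 0

After move 4 (L):
3 5 7
1 6 2
8 0 4

After move 5 (R):
3 5 7
1 6 2
8 4 0

After move 6 (L):
3 5 7
1 6 2
8 0 4

After move 7 (U):
3 5 7
1 0 2
8 6 4

After move 8 (D):
3 5 7
1 6 2
8 0 4

After move 9 (L):
3 5 7
1 6 2
0 8 4

After move 10 (U):
3 5 7
0 6 2
1 8 4

After move 11 (U):
0 5 7
3 6 2
1 8 4

After move 12 (R):
5 0 7
3 6 2
1 8 4

Answer: 5 0 7
3 6 2
1 8 4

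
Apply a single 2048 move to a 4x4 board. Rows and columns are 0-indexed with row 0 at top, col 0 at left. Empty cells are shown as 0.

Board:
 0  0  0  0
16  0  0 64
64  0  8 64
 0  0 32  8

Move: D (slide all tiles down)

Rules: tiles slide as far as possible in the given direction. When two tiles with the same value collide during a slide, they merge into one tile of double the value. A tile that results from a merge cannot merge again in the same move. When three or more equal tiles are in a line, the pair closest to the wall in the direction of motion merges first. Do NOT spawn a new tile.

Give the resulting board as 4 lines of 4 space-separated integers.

Slide down:
col 0: [0, 16, 64, 0] -> [0, 0, 16, 64]
col 1: [0, 0, 0, 0] -> [0, 0, 0, 0]
col 2: [0, 0, 8, 32] -> [0, 0, 8, 32]
col 3: [0, 64, 64, 8] -> [0, 0, 128, 8]

Answer:   0   0   0   0
  0   0   0   0
 16   0   8 128
 64   0  32   8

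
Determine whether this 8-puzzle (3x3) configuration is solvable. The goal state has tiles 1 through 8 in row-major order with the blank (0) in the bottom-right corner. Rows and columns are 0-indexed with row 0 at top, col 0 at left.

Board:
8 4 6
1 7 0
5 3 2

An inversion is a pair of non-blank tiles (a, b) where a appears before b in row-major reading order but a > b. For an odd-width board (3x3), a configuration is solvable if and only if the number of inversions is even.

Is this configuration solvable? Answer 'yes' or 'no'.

Inversions (pairs i<j in row-major order where tile[i] > tile[j] > 0): 20
20 is even, so the puzzle is solvable.

Answer: yes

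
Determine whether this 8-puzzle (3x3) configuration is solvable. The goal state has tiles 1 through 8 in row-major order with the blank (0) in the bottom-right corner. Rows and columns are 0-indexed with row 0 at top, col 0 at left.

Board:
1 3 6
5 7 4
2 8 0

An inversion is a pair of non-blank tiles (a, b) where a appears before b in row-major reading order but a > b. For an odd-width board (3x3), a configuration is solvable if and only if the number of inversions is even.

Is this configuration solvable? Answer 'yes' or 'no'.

Inversions (pairs i<j in row-major order where tile[i] > tile[j] > 0): 9
9 is odd, so the puzzle is not solvable.

Answer: no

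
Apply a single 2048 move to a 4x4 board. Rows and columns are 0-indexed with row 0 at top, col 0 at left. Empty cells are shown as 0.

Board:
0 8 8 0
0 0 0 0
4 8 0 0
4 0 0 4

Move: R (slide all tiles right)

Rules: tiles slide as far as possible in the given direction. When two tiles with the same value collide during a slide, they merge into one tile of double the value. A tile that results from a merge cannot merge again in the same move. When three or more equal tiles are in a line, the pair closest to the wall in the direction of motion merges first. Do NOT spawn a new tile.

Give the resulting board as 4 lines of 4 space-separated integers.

Answer:  0  0  0 16
 0  0  0  0
 0  0  4  8
 0  0  0  8

Derivation:
Slide right:
row 0: [0, 8, 8, 0] -> [0, 0, 0, 16]
row 1: [0, 0, 0, 0] -> [0, 0, 0, 0]
row 2: [4, 8, 0, 0] -> [0, 0, 4, 8]
row 3: [4, 0, 0, 4] -> [0, 0, 0, 8]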